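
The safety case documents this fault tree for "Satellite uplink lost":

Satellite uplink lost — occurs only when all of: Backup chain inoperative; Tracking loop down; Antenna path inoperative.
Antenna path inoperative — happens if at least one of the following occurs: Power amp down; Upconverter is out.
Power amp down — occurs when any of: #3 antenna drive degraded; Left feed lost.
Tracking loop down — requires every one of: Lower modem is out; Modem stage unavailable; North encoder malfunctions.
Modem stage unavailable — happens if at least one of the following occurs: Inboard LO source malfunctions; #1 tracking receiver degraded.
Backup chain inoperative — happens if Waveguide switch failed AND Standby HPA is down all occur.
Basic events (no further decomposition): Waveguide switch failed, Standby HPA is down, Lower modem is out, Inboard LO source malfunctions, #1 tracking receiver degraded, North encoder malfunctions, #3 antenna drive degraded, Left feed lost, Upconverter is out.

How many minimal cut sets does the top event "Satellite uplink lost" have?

Backup chain inoperative [AND]: one cut set from each child combined → 1 × 1 = 1 cut set(s).
Modem stage unavailable [OR]: union of children's cut sets → 2 cut set(s).
Tracking loop down [AND]: one cut set from each child combined → 1 × 2 × 1 = 2 cut set(s).
Power amp down [OR]: union of children's cut sets → 2 cut set(s).
Antenna path inoperative [OR]: union of children's cut sets → 3 cut set(s).
Satellite uplink lost [AND]: one cut set from each child combined → 1 × 2 × 3 = 6 cut set(s).
Minimal cut sets: {#3 antenna drive degraded, Inboard LO source malfunctions, Lower modem is out, North encoder malfunctions, Standby HPA is down, Waveguide switch failed}; {Inboard LO source malfunctions, Left feed lost, Lower modem is out, North encoder malfunctions, Standby HPA is down, Waveguide switch failed}; {Inboard LO source malfunctions, Lower modem is out, North encoder malfunctions, Standby HPA is down, Upconverter is out, Waveguide switch failed}; {#1 tracking receiver degraded, #3 antenna drive degraded, Lower modem is out, North encoder malfunctions, Standby HPA is down, Waveguide switch failed}; {#1 tracking receiver degraded, Left feed lost, Lower modem is out, North encoder malfunctions, Standby HPA is down, Waveguide switch failed}; {#1 tracking receiver degraded, Lower modem is out, North encoder malfunctions, Standby HPA is down, Upconverter is out, Waveguide switch failed}.

6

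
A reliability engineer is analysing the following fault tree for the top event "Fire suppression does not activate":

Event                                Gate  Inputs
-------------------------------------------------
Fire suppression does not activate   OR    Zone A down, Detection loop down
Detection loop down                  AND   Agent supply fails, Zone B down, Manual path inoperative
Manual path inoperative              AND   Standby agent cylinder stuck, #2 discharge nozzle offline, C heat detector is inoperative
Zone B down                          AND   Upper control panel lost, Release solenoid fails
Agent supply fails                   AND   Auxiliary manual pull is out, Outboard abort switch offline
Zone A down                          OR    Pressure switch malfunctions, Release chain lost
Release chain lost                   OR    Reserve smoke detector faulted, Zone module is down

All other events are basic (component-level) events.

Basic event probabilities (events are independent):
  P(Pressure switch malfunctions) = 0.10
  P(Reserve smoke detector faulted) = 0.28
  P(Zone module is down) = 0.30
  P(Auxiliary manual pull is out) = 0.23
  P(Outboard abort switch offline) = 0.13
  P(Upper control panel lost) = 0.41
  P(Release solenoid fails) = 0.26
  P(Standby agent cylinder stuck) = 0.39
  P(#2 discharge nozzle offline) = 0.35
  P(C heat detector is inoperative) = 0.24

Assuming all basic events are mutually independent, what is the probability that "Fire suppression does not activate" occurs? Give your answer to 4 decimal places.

0.5464

P(Release chain lost) [OR] = 1 − (1−0.28) × (1−0.30) = 0.496000
P(Zone A down) [OR] = 1 − (1−0.10) × (1−0.496000) = 0.546400
P(Agent supply fails) [AND] = 0.23 × 0.13 = 0.029900
P(Zone B down) [AND] = 0.41 × 0.26 = 0.106600
P(Manual path inoperative) [AND] = 0.39 × 0.35 × 0.24 = 0.032760
P(Detection loop down) [AND] = 0.029900 × 0.106600 × 0.032760 = 0.000104
P(Fire suppression does not activate) [OR] = 1 − (1−0.546400) × (1−0.000104) = 0.546447
Rounded to 4 decimal places: P(Fire suppression does not activate) ≈ 0.5464.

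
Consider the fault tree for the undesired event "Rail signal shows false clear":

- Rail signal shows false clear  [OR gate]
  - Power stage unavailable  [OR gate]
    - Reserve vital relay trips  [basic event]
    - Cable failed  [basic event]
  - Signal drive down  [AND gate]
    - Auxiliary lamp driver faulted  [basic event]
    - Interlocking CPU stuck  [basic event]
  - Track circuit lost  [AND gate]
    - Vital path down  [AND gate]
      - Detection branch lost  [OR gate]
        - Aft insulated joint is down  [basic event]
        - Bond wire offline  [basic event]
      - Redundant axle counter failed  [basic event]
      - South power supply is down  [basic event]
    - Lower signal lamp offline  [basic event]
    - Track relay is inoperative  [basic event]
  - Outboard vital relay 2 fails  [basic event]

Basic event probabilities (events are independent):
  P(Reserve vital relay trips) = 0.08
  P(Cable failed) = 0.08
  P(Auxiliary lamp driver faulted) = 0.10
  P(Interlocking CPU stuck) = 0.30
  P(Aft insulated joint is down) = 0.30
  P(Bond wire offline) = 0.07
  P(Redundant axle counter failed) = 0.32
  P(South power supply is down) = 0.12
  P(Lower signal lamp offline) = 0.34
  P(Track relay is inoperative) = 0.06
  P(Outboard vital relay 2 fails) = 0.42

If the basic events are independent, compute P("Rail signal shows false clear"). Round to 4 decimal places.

P(Power stage unavailable) [OR] = 1 − (1−0.08) × (1−0.08) = 0.153600
P(Signal drive down) [AND] = 0.10 × 0.30 = 0.030000
P(Detection branch lost) [OR] = 1 − (1−0.30) × (1−0.07) = 0.349000
P(Vital path down) [AND] = 0.349000 × 0.32 × 0.12 = 0.013402
P(Track circuit lost) [AND] = 0.013402 × 0.34 × 0.06 = 0.000273
P(Rail signal shows false clear) [OR] = 1 − (1−0.153600) × (1−0.030000) × (1−0.000273) × (1−0.42) = 0.523945
Rounded to 4 decimal places: P(Rail signal shows false clear) ≈ 0.5239.

0.5239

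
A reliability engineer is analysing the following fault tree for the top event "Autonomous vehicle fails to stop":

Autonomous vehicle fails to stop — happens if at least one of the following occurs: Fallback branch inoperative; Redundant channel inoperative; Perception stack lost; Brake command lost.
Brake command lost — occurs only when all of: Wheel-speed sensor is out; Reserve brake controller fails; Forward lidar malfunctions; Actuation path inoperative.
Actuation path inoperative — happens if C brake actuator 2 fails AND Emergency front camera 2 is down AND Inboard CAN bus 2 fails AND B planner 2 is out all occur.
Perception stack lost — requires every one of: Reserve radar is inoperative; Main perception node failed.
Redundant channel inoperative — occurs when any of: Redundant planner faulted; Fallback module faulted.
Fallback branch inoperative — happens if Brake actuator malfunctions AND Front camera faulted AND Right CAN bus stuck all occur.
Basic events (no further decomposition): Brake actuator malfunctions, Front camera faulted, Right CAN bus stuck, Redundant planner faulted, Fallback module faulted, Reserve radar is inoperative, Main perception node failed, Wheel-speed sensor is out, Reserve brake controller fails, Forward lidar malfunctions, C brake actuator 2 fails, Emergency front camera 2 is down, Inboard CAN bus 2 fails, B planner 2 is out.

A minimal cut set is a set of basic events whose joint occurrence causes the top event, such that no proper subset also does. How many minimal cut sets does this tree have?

5

Fallback branch inoperative [AND]: one cut set from each child combined → 1 × 1 × 1 = 1 cut set(s).
Redundant channel inoperative [OR]: union of children's cut sets → 2 cut set(s).
Perception stack lost [AND]: one cut set from each child combined → 1 × 1 = 1 cut set(s).
Actuation path inoperative [AND]: one cut set from each child combined → 1 × 1 × 1 × 1 = 1 cut set(s).
Brake command lost [AND]: one cut set from each child combined → 1 × 1 × 1 × 1 = 1 cut set(s).
Autonomous vehicle fails to stop [OR]: union of children's cut sets → 5 cut set(s).
Minimal cut sets: {Brake actuator malfunctions, Front camera faulted, Right CAN bus stuck}; {Redundant planner faulted}; {Fallback module faulted}; {Main perception node failed, Reserve radar is inoperative}; {B planner 2 is out, C brake actuator 2 fails, Emergency front camera 2 is down, Forward lidar malfunctions, Inboard CAN bus 2 fails, Reserve brake controller fails, Wheel-speed sensor is out}.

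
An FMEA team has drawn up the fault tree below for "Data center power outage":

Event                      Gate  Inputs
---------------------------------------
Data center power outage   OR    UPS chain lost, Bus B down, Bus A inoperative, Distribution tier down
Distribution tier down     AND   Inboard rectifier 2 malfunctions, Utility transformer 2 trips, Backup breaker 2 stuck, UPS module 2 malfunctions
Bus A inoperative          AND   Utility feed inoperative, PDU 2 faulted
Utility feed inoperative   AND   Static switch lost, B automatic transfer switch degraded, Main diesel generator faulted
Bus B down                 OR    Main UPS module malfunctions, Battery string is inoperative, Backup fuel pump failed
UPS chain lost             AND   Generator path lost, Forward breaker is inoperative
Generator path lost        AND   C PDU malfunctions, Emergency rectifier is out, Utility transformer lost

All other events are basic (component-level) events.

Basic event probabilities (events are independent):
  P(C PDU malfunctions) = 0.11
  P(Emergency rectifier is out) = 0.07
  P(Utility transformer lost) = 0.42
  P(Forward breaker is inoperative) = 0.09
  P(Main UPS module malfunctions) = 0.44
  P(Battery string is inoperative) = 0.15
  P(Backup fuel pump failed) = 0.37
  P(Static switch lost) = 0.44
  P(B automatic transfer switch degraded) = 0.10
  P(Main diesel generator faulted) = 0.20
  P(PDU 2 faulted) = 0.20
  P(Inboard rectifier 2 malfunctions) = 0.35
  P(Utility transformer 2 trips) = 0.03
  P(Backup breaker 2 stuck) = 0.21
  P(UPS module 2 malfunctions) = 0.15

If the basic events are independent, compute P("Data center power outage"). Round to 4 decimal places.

0.7008

P(Generator path lost) [AND] = 0.11 × 0.07 × 0.42 = 0.003234
P(UPS chain lost) [AND] = 0.003234 × 0.09 = 0.000291
P(Bus B down) [OR] = 1 − (1−0.44) × (1−0.15) × (1−0.37) = 0.700120
P(Utility feed inoperative) [AND] = 0.44 × 0.10 × 0.20 = 0.008800
P(Bus A inoperative) [AND] = 0.008800 × 0.20 = 0.001760
P(Distribution tier down) [AND] = 0.35 × 0.03 × 0.21 × 0.15 = 0.000331
P(Data center power outage) [OR] = 1 − (1−0.000291) × (1−0.700120) × (1−0.001760) × (1−0.000331) = 0.700834
Rounded to 4 decimal places: P(Data center power outage) ≈ 0.7008.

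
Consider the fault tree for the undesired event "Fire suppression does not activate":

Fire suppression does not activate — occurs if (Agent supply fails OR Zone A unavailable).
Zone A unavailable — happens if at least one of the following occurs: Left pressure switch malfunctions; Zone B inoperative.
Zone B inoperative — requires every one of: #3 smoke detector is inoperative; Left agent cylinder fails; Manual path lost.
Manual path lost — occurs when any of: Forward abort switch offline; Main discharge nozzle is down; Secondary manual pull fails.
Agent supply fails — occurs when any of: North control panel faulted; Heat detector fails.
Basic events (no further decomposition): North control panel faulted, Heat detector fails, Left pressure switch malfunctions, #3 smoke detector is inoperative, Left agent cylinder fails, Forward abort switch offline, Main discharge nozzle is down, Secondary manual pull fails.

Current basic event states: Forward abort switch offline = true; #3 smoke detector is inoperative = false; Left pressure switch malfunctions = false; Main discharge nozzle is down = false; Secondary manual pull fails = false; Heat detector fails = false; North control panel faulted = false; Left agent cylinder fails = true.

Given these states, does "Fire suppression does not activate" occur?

Agent supply fails [OR]: North control panel faulted=not, Heat detector fails=not → no input occurs → does not occur.
Manual path lost [OR]: Forward abort switch offline=occurs, Main discharge nozzle is down=not, Secondary manual pull fails=not → at least one input occurs → occurs.
Zone B inoperative [AND]: #3 smoke detector is inoperative=not, Left agent cylinder fails=occurs, Manual path lost=occurs → not all inputs occur → does not occur.
Zone A unavailable [OR]: Left pressure switch malfunctions=not, Zone B inoperative=not → no input occurs → does not occur.
Fire suppression does not activate [OR]: Agent supply fails=not, Zone A unavailable=not → no input occurs → does not occur.

No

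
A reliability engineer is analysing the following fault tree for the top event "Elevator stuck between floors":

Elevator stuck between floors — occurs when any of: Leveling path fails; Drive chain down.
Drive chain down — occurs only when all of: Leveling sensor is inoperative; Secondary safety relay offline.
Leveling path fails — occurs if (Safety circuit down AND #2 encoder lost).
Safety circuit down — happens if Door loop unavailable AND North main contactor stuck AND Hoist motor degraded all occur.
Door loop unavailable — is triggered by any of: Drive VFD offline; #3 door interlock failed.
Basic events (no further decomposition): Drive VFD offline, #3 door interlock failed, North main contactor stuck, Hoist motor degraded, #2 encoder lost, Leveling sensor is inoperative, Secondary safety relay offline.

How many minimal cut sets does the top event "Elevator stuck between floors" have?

3

Door loop unavailable [OR]: union of children's cut sets → 2 cut set(s).
Safety circuit down [AND]: one cut set from each child combined → 2 × 1 × 1 = 2 cut set(s).
Leveling path fails [AND]: one cut set from each child combined → 2 × 1 = 2 cut set(s).
Drive chain down [AND]: one cut set from each child combined → 1 × 1 = 1 cut set(s).
Elevator stuck between floors [OR]: union of children's cut sets → 3 cut set(s).
Minimal cut sets: {#2 encoder lost, Drive VFD offline, Hoist motor degraded, North main contactor stuck}; {#2 encoder lost, #3 door interlock failed, Hoist motor degraded, North main contactor stuck}; {Leveling sensor is inoperative, Secondary safety relay offline}.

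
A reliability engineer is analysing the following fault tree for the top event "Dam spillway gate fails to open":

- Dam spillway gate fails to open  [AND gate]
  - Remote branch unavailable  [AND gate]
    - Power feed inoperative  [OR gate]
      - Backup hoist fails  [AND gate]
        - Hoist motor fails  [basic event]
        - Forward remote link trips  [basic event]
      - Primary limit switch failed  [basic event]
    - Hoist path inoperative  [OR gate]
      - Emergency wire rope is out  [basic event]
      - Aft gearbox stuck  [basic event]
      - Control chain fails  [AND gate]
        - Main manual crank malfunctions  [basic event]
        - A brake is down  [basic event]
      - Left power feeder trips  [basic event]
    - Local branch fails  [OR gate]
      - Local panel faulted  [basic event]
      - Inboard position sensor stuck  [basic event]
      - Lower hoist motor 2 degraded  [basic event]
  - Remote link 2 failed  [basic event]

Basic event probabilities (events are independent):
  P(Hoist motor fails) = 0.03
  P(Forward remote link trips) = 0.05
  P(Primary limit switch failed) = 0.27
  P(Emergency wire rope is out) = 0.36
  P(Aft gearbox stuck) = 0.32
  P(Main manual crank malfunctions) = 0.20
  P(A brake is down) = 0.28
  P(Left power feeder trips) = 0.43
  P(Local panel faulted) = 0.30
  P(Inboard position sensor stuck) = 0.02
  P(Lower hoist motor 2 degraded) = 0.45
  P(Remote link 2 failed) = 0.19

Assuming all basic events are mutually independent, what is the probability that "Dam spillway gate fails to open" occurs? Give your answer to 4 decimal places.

P(Backup hoist fails) [AND] = 0.03 × 0.05 = 0.001500
P(Power feed inoperative) [OR] = 1 − (1−0.001500) × (1−0.27) = 0.271095
P(Control chain fails) [AND] = 0.20 × 0.28 = 0.056000
P(Hoist path inoperative) [OR] = 1 − (1−0.36) × (1−0.32) × (1−0.056000) × (1−0.43) = 0.765828
P(Local branch fails) [OR] = 1 − (1−0.30) × (1−0.02) × (1−0.45) = 0.622700
P(Remote branch unavailable) [AND] = 0.271095 × 0.765828 × 0.622700 = 0.129280
P(Dam spillway gate fails to open) [AND] = 0.129280 × 0.19 = 0.024563
Rounded to 4 decimal places: P(Dam spillway gate fails to open) ≈ 0.0246.

0.0246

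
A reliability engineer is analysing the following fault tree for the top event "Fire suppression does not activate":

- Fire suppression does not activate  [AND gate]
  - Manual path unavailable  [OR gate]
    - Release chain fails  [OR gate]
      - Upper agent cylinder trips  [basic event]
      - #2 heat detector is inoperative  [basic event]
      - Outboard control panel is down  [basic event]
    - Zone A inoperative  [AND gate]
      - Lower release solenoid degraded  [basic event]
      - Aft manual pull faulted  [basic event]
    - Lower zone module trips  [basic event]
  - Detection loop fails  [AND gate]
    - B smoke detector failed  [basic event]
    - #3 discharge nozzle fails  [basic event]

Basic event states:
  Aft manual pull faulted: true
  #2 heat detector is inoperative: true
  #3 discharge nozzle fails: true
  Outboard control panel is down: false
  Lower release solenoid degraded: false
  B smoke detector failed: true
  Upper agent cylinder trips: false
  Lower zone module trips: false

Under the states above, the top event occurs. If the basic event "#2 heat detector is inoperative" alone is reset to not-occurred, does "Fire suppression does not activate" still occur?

Counterfactual: set "#2 heat detector is inoperative" to not occurred.
Release chain fails [OR]: Upper agent cylinder trips=not, #2 heat detector is inoperative=not, Outboard control panel is down=not → no input occurs → does not occur.
Zone A inoperative [AND]: Lower release solenoid degraded=not, Aft manual pull faulted=occurs → not all inputs occur → does not occur.
Manual path unavailable [OR]: Release chain fails=not, Zone A inoperative=not, Lower zone module trips=not → no input occurs → does not occur.
Detection loop fails [AND]: B smoke detector failed=occurs, #3 discharge nozzle fails=occurs → all inputs occur → occurs.
Fire suppression does not activate [AND]: Manual path unavailable=not, Detection loop fails=occurs → not all inputs occur → does not occur.

No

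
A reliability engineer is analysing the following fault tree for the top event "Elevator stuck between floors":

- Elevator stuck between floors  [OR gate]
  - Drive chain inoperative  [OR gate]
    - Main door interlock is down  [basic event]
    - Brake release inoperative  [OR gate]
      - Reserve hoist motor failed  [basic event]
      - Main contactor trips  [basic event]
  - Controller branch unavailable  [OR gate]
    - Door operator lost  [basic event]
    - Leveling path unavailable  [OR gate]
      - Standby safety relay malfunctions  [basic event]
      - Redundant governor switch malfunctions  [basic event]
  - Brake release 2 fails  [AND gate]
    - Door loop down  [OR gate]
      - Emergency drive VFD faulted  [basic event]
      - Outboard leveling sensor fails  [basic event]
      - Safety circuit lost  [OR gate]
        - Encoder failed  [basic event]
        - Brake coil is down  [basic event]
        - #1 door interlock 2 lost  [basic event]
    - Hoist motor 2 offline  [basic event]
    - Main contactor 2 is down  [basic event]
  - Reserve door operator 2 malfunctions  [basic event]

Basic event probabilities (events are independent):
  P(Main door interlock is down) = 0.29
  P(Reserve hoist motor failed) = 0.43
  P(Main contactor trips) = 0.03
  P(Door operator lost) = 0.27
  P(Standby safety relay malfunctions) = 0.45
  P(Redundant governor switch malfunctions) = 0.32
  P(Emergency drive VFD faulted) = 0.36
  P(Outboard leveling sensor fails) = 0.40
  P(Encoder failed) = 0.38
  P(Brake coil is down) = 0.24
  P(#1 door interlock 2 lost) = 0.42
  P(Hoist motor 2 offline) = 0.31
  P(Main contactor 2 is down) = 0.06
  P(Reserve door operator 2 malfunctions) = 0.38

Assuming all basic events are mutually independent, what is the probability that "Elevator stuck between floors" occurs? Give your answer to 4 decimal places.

0.9347

P(Brake release inoperative) [OR] = 1 − (1−0.43) × (1−0.03) = 0.447100
P(Drive chain inoperative) [OR] = 1 − (1−0.29) × (1−0.447100) = 0.607441
P(Leveling path unavailable) [OR] = 1 − (1−0.45) × (1−0.32) = 0.626000
P(Controller branch unavailable) [OR] = 1 − (1−0.27) × (1−0.626000) = 0.726980
P(Safety circuit lost) [OR] = 1 − (1−0.38) × (1−0.24) × (1−0.42) = 0.726704
P(Door loop down) [OR] = 1 − (1−0.36) × (1−0.40) × (1−0.726704) = 0.895054
P(Brake release 2 fails) [AND] = 0.895054 × 0.31 × 0.06 = 0.016648
P(Elevator stuck between floors) [OR] = 1 − (1−0.607441) × (1−0.726980) × (1−0.016648) × (1−0.38) = 0.934657
Rounded to 4 decimal places: P(Elevator stuck between floors) ≈ 0.9347.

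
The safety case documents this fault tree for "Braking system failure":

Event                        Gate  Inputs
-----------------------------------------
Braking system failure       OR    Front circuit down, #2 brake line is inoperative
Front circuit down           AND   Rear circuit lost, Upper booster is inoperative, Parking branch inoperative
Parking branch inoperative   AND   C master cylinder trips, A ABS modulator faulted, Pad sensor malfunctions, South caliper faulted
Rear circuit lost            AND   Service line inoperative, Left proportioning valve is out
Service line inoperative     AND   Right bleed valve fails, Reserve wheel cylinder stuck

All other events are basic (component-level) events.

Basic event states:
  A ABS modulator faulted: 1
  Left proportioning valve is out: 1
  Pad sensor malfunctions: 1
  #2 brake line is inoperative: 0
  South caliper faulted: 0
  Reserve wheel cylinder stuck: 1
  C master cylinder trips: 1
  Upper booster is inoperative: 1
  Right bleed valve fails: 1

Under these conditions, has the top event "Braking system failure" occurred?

Service line inoperative [AND]: Right bleed valve fails=occurs, Reserve wheel cylinder stuck=occurs → all inputs occur → occurs.
Rear circuit lost [AND]: Service line inoperative=occurs, Left proportioning valve is out=occurs → all inputs occur → occurs.
Parking branch inoperative [AND]: C master cylinder trips=occurs, A ABS modulator faulted=occurs, Pad sensor malfunctions=occurs, South caliper faulted=not → not all inputs occur → does not occur.
Front circuit down [AND]: Rear circuit lost=occurs, Upper booster is inoperative=occurs, Parking branch inoperative=not → not all inputs occur → does not occur.
Braking system failure [OR]: Front circuit down=not, #2 brake line is inoperative=not → no input occurs → does not occur.

No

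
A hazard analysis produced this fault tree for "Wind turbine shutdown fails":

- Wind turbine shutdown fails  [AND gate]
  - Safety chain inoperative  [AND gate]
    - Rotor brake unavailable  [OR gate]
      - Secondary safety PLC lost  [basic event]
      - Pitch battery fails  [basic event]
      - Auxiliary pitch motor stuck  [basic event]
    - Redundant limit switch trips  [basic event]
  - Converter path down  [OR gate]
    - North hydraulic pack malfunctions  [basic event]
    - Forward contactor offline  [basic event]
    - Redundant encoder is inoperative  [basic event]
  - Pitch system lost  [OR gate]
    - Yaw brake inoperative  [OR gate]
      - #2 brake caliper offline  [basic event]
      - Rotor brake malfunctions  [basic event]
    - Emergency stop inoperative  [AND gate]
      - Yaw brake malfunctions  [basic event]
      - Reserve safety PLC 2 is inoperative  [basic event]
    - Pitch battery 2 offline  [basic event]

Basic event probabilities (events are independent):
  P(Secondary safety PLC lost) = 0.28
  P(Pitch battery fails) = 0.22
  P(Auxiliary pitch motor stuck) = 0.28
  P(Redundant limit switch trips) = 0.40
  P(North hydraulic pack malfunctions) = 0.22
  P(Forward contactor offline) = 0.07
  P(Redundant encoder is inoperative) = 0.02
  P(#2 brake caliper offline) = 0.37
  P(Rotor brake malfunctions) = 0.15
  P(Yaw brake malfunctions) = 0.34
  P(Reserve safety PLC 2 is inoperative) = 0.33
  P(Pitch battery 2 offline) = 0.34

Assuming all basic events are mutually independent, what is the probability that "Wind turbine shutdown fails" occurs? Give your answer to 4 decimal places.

P(Rotor brake unavailable) [OR] = 1 − (1−0.28) × (1−0.22) × (1−0.28) = 0.595648
P(Safety chain inoperative) [AND] = 0.595648 × 0.40 = 0.238259
P(Converter path down) [OR] = 1 − (1−0.22) × (1−0.07) × (1−0.02) = 0.289108
P(Yaw brake inoperative) [OR] = 1 − (1−0.37) × (1−0.15) = 0.464500
P(Emergency stop inoperative) [AND] = 0.34 × 0.33 = 0.112200
P(Pitch system lost) [OR] = 1 − (1−0.464500) × (1−0.112200) × (1−0.34) = 0.686225
P(Wind turbine shutdown fails) [AND] = 0.238259 × 0.289108 × 0.686225 = 0.047269
Rounded to 4 decimal places: P(Wind turbine shutdown fails) ≈ 0.0473.

0.0473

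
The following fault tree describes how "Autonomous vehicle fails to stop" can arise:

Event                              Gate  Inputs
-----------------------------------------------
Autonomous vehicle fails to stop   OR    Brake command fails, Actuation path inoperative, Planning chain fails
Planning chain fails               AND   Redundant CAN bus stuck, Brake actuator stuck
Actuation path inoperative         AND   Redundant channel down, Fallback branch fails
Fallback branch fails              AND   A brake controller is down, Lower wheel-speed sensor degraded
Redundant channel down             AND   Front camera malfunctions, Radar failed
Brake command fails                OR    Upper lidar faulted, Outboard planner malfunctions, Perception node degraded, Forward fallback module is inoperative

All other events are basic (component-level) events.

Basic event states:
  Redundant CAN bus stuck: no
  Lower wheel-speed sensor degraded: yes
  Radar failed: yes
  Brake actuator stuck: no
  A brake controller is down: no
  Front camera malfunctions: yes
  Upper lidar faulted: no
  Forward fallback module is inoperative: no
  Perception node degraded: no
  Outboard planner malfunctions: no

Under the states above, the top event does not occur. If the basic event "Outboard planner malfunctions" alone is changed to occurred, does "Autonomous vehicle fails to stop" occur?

Yes

Counterfactual: set "Outboard planner malfunctions" to occurred.
Brake command fails [OR]: Upper lidar faulted=not, Outboard planner malfunctions=occurs, Perception node degraded=not, Forward fallback module is inoperative=not → at least one input occurs → occurs.
Redundant channel down [AND]: Front camera malfunctions=occurs, Radar failed=occurs → all inputs occur → occurs.
Fallback branch fails [AND]: A brake controller is down=not, Lower wheel-speed sensor degraded=occurs → not all inputs occur → does not occur.
Actuation path inoperative [AND]: Redundant channel down=occurs, Fallback branch fails=not → not all inputs occur → does not occur.
Planning chain fails [AND]: Redundant CAN bus stuck=not, Brake actuator stuck=not → not all inputs occur → does not occur.
Autonomous vehicle fails to stop [OR]: Brake command fails=occurs, Actuation path inoperative=not, Planning chain fails=not → at least one input occurs → occurs.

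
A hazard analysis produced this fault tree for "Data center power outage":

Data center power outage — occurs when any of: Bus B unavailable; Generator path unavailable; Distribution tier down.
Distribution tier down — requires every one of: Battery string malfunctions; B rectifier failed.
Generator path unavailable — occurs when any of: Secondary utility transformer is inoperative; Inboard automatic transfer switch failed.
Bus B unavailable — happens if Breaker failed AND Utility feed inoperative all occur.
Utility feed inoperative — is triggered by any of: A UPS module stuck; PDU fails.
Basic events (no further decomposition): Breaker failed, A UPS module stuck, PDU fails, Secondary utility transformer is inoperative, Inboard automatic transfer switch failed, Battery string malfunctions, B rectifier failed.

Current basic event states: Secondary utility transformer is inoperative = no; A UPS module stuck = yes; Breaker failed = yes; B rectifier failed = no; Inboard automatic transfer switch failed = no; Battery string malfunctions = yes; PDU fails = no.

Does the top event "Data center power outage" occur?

Utility feed inoperative [OR]: A UPS module stuck=occurs, PDU fails=not → at least one input occurs → occurs.
Bus B unavailable [AND]: Breaker failed=occurs, Utility feed inoperative=occurs → all inputs occur → occurs.
Generator path unavailable [OR]: Secondary utility transformer is inoperative=not, Inboard automatic transfer switch failed=not → no input occurs → does not occur.
Distribution tier down [AND]: Battery string malfunctions=occurs, B rectifier failed=not → not all inputs occur → does not occur.
Data center power outage [OR]: Bus B unavailable=occurs, Generator path unavailable=not, Distribution tier down=not → at least one input occurs → occurs.

Yes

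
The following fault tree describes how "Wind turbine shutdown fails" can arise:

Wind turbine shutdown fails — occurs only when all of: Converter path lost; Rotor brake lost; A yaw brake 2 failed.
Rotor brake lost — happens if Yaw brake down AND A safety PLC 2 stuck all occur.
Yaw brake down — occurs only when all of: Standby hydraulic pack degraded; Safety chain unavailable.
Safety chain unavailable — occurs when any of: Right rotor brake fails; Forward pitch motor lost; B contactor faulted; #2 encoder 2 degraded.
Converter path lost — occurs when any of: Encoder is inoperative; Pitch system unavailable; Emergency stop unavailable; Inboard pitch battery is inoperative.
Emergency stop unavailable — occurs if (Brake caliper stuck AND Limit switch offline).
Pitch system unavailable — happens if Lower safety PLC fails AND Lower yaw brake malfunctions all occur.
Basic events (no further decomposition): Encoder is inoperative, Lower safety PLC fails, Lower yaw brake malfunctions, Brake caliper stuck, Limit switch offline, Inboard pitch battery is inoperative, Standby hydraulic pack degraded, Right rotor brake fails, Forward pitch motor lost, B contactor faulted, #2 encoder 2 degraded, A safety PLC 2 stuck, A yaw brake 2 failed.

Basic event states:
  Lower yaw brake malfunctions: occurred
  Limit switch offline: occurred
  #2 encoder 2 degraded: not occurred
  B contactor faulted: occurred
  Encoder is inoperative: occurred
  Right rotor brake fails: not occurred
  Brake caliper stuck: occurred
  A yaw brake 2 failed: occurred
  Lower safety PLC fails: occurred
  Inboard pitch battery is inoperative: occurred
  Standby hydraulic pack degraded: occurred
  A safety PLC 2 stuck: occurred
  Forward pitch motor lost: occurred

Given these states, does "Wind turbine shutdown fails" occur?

Pitch system unavailable [AND]: Lower safety PLC fails=occurs, Lower yaw brake malfunctions=occurs → all inputs occur → occurs.
Emergency stop unavailable [AND]: Brake caliper stuck=occurs, Limit switch offline=occurs → all inputs occur → occurs.
Converter path lost [OR]: Encoder is inoperative=occurs, Pitch system unavailable=occurs, Emergency stop unavailable=occurs, Inboard pitch battery is inoperative=occurs → at least one input occurs → occurs.
Safety chain unavailable [OR]: Right rotor brake fails=not, Forward pitch motor lost=occurs, B contactor faulted=occurs, #2 encoder 2 degraded=not → at least one input occurs → occurs.
Yaw brake down [AND]: Standby hydraulic pack degraded=occurs, Safety chain unavailable=occurs → all inputs occur → occurs.
Rotor brake lost [AND]: Yaw brake down=occurs, A safety PLC 2 stuck=occurs → all inputs occur → occurs.
Wind turbine shutdown fails [AND]: Converter path lost=occurs, Rotor brake lost=occurs, A yaw brake 2 failed=occurs → all inputs occur → occurs.

Yes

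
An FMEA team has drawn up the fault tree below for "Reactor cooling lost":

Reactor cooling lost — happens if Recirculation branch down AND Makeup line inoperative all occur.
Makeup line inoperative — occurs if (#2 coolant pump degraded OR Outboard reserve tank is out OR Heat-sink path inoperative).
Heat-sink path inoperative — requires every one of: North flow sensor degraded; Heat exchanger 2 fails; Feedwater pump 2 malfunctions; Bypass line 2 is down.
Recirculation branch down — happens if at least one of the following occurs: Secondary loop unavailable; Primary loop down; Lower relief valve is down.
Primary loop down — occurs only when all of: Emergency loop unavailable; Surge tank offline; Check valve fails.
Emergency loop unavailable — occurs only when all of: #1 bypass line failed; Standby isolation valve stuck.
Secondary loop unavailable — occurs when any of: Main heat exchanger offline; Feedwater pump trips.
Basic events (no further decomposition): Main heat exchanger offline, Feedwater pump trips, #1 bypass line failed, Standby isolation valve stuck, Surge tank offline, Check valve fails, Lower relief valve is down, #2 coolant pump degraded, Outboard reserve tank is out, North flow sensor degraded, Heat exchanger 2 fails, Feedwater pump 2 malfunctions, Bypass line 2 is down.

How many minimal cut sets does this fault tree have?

12

Secondary loop unavailable [OR]: union of children's cut sets → 2 cut set(s).
Emergency loop unavailable [AND]: one cut set from each child combined → 1 × 1 = 1 cut set(s).
Primary loop down [AND]: one cut set from each child combined → 1 × 1 × 1 = 1 cut set(s).
Recirculation branch down [OR]: union of children's cut sets → 4 cut set(s).
Heat-sink path inoperative [AND]: one cut set from each child combined → 1 × 1 × 1 × 1 = 1 cut set(s).
Makeup line inoperative [OR]: union of children's cut sets → 3 cut set(s).
Reactor cooling lost [AND]: one cut set from each child combined → 4 × 3 = 12 cut set(s).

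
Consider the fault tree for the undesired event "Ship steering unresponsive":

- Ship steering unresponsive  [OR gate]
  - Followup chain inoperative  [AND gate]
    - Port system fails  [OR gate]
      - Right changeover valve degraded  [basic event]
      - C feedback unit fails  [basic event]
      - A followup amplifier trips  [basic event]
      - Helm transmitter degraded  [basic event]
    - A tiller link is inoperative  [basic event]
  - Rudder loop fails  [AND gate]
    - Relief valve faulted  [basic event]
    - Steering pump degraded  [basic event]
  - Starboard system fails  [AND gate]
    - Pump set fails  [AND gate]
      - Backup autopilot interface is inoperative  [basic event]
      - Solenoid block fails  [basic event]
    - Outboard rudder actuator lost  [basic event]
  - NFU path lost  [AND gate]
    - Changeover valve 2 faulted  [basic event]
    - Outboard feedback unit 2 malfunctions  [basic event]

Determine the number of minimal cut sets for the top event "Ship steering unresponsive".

7

Port system fails [OR]: union of children's cut sets → 4 cut set(s).
Followup chain inoperative [AND]: one cut set from each child combined → 4 × 1 = 4 cut set(s).
Rudder loop fails [AND]: one cut set from each child combined → 1 × 1 = 1 cut set(s).
Pump set fails [AND]: one cut set from each child combined → 1 × 1 = 1 cut set(s).
Starboard system fails [AND]: one cut set from each child combined → 1 × 1 = 1 cut set(s).
NFU path lost [AND]: one cut set from each child combined → 1 × 1 = 1 cut set(s).
Ship steering unresponsive [OR]: union of children's cut sets → 7 cut set(s).
Minimal cut sets: {A tiller link is inoperative, Right changeover valve degraded}; {A tiller link is inoperative, C feedback unit fails}; {A followup amplifier trips, A tiller link is inoperative}; {A tiller link is inoperative, Helm transmitter degraded}; {Relief valve faulted, Steering pump degraded}; {Backup autopilot interface is inoperative, Outboard rudder actuator lost, Solenoid block fails}; {Changeover valve 2 faulted, Outboard feedback unit 2 malfunctions}.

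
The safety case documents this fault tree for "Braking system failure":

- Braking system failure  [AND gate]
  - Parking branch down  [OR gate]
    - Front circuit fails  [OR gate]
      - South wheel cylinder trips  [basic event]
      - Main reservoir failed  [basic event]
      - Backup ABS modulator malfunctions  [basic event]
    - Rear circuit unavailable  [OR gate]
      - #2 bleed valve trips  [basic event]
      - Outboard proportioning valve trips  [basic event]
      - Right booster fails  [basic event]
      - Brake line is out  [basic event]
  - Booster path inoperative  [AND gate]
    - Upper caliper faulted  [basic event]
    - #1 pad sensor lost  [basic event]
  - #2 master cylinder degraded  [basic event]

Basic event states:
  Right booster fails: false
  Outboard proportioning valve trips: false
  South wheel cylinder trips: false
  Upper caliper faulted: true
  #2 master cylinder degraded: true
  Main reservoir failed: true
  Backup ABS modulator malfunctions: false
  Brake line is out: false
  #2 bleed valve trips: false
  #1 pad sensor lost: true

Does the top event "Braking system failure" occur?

Front circuit fails [OR]: South wheel cylinder trips=not, Main reservoir failed=occurs, Backup ABS modulator malfunctions=not → at least one input occurs → occurs.
Rear circuit unavailable [OR]: #2 bleed valve trips=not, Outboard proportioning valve trips=not, Right booster fails=not, Brake line is out=not → no input occurs → does not occur.
Parking branch down [OR]: Front circuit fails=occurs, Rear circuit unavailable=not → at least one input occurs → occurs.
Booster path inoperative [AND]: Upper caliper faulted=occurs, #1 pad sensor lost=occurs → all inputs occur → occurs.
Braking system failure [AND]: Parking branch down=occurs, Booster path inoperative=occurs, #2 master cylinder degraded=occurs → all inputs occur → occurs.

Yes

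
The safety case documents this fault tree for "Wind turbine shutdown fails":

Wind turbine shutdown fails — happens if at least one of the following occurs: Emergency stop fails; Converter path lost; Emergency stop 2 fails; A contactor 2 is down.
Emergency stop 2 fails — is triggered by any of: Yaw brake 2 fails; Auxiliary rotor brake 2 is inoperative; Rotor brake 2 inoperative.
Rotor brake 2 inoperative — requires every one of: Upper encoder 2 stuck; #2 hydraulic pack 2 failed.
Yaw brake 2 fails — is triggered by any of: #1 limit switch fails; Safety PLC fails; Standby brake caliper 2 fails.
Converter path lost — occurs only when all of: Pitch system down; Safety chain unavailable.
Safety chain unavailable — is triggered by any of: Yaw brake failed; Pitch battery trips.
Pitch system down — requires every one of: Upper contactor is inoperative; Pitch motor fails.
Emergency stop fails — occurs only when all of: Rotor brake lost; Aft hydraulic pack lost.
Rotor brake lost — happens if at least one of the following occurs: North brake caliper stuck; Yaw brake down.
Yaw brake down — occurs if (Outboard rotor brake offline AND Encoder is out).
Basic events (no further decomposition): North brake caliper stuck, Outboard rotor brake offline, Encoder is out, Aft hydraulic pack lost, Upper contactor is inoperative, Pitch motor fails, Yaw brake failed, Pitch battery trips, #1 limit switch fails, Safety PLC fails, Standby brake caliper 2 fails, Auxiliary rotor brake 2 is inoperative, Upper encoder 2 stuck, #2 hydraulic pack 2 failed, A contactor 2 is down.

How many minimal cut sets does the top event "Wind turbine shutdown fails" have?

10

Yaw brake down [AND]: one cut set from each child combined → 1 × 1 = 1 cut set(s).
Rotor brake lost [OR]: union of children's cut sets → 2 cut set(s).
Emergency stop fails [AND]: one cut set from each child combined → 2 × 1 = 2 cut set(s).
Pitch system down [AND]: one cut set from each child combined → 1 × 1 = 1 cut set(s).
Safety chain unavailable [OR]: union of children's cut sets → 2 cut set(s).
Converter path lost [AND]: one cut set from each child combined → 1 × 2 = 2 cut set(s).
Yaw brake 2 fails [OR]: union of children's cut sets → 3 cut set(s).
Rotor brake 2 inoperative [AND]: one cut set from each child combined → 1 × 1 = 1 cut set(s).
Emergency stop 2 fails [OR]: union of children's cut sets → 5 cut set(s).
Wind turbine shutdown fails [OR]: union of children's cut sets → 10 cut set(s).
Minimal cut sets: {Aft hydraulic pack lost, North brake caliper stuck}; {Aft hydraulic pack lost, Encoder is out, Outboard rotor brake offline}; {Pitch motor fails, Upper contactor is inoperative, Yaw brake failed}; {Pitch battery trips, Pitch motor fails, Upper contactor is inoperative}; {#1 limit switch fails}; {Safety PLC fails}; {Standby brake caliper 2 fails}; {Auxiliary rotor brake 2 is inoperative}; {#2 hydraulic pack 2 failed, Upper encoder 2 stuck}; {A contactor 2 is down}.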